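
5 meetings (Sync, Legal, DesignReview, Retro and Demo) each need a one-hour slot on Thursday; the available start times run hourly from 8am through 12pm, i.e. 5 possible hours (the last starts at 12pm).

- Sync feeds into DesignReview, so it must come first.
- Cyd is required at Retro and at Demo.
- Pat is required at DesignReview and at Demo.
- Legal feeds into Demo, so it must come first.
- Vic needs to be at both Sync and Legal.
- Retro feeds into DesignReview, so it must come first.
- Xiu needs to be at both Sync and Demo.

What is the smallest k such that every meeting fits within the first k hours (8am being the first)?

3

The precedence chain requires at least 2 distinct hours.
Could 2 hours be enough, i.e. nothing placed later than 9am? No: Demo must come after Legal (at 8am or later) → {9am}; Legal must come before Demo (at 9am or earlier) → {8am}; DesignReview must come after Sync (at 8am or later) → {9am}; Sync must come before DesignReview (at 9am or earlier) → {8am}; Legal can't share with Sync (8am) → nothing is left.
So 2 hours is not enough.
3 works (last occupied hour: 10am): for example Sync in 8am; Demo in 10am; DesignReview in 9am; Legal in 9am; Retro in 8am.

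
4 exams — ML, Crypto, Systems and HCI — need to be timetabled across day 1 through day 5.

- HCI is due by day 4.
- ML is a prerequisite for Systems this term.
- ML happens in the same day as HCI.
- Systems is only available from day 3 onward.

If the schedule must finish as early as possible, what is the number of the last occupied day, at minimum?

3

The precedence chain requires at least 2 distinct days.
Systems can't be placed before day 3, so the schedule must run through at least day 3.
3 works (last occupied day: day 3): for example HCI=day 1, Systems=day 3, ML=day 1, Crypto=day 1.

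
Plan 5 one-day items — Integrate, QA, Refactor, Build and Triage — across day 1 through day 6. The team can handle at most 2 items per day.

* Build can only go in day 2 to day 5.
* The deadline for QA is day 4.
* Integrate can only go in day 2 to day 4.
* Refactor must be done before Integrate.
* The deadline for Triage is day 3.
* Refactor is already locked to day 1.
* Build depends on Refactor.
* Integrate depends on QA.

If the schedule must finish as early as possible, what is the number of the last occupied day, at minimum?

3

The precedence chain requires at least 2 distinct days.
With at most 2 per day and 5 work items, at least 3 days are needed.
3 works (last occupied day: day 3): for example Integrate=day 2, Build=day 2, QA=day 1, Refactor=day 1, Triage=day 3.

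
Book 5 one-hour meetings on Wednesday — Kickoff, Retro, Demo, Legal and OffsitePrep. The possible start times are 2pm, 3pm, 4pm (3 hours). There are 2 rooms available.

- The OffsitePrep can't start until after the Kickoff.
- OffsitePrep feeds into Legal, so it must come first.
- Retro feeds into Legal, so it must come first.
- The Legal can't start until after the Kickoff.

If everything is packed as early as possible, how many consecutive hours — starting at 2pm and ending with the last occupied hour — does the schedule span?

3 hours

The precedence chain requires at least 3 distinct hours.
With at most 2 per hour and 5 meetings, at least 3 hours are needed.
3 works (last occupied hour: 4pm): for example Legal -> 4pm; Retro -> 2pm; Demo -> 3pm; OffsitePrep -> 3pm; Kickoff -> 2pm.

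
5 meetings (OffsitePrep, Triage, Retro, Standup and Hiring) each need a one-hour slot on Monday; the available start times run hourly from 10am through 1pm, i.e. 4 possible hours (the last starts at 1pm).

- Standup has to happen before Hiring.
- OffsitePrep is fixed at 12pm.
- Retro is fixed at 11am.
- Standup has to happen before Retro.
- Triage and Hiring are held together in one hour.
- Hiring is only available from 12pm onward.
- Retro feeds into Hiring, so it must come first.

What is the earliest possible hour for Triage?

Triage must be in the same hour as Hiring, which can't be before 12pm, so Triage is at least 12pm.
Triage at 12pm is achievable: Triage in 12pm, Retro in 11am, OffsitePrep in 12pm, Standup in 10am, Hiring in 12pm.

12pm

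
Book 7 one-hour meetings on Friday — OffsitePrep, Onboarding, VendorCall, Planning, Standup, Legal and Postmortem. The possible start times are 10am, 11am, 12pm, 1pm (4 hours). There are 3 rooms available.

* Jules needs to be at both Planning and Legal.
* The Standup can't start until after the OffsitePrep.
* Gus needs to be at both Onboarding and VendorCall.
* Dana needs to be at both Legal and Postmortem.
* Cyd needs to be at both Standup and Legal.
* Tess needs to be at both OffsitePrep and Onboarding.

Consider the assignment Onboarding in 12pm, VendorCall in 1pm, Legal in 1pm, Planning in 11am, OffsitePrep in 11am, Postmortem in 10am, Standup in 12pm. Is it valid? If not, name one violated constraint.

Jules needs to be at both Planning and Legal — holds.
There are 3 rooms available — holds.
The Standup can't start until after the OffsitePrep — holds.
Gus needs to be at both Onboarding and VendorCall — holds.
Tess needs to be at both OffsitePrep and Onboarding — holds.
Dana needs to be at both Legal and Postmortem — holds.
Cyd needs to be at both Standup and Legal — holds.

Valid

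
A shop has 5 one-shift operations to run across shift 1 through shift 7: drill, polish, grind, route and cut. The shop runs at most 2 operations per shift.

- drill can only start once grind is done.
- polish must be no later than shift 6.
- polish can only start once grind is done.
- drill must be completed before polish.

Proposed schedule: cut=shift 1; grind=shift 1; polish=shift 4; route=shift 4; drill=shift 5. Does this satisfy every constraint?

Invalid. drill must be completed before polish.

polish can only start once grind is done — holds.
drill must be completed before polish — violated.
drill can only start once grind is done — holds.
polish must be no later than shift 6 — holds.
The shop runs at most 2 operations per shift — holds.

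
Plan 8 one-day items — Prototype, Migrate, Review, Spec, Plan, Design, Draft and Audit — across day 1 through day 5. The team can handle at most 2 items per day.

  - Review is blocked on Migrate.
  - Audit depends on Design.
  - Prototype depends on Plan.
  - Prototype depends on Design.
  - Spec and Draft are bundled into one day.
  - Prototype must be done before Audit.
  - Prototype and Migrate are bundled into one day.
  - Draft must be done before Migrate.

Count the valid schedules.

20

Splitting on Prototype: it can be day 3 (8), day 4 (12). Listing each branch's schedules as (Migrate, Review, Spec, Plan, Design, Draft, Audit) by day number:
Prototype=day 3: (3,4,1,2,2,1,4) (3,4,1,2,2,1,5) (3,4,2,1,1,2,4) (3,4,2,1,1,2,5) (3,5,1,2,2,1,4) (3,5,1,2,2,1,5) (3,5,2,1,1,2,4) (3,5,2,1,1,2,5) — 8.
Prototype=day 4: (4,5,1,2,2,1,5) (4,5,1,2,3,1,5) (4,5,1,3,2,1,5) (4,5,1,3,3,1,5) (4,5,2,1,1,2,5) (4,5,2,1,3,2,5) (4,5,2,3,1,2,5) (4,5,2,3,3,2,5) (4,5,3,1,1,3,5) (4,5,3,1,2,3,5) (4,5,3,2,1,3,5) (4,5,3,2,2,3,5) — 12.
Summing: 8 + 12 = 20.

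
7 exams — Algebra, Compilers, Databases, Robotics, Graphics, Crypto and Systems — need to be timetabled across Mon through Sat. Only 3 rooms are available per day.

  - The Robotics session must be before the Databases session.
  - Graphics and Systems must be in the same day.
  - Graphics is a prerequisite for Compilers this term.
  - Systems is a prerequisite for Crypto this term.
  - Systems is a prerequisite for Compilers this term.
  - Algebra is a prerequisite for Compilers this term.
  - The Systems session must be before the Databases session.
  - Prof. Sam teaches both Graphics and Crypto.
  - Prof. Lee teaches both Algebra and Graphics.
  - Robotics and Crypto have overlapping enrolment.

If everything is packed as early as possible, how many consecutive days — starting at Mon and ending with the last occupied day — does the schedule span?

3 days

The precedence chain requires at least 2 distinct days.
With at most 3 per day and 7 exams, at least 3 days are needed.
3 works (last occupied day: Wed): for example Robotics=Mon, Systems=Mon, Algebra=Tue, Crypto=Tue, Compilers=Wed, Databases=Tue, Graphics=Mon.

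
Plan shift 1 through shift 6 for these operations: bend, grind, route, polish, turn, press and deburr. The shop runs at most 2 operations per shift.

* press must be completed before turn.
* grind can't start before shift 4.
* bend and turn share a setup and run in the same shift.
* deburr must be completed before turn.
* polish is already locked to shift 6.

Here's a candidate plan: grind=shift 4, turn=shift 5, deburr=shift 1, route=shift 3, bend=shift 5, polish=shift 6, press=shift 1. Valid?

press must be completed before turn — holds.
polish is already locked to shift 6 — holds.
grind can't start before shift 4 — holds.
deburr must be completed before turn — holds.
bend and turn share a setup and run in the same shift — holds.
The shop runs at most 2 operations per shift — holds.

Valid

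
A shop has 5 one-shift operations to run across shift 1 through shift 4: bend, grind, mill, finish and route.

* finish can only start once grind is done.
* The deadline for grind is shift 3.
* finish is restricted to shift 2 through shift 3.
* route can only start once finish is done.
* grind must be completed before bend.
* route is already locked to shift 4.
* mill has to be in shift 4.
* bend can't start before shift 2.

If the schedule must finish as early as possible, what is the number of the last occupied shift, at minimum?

4

The precedence chain requires at least 3 distinct shifts.
mill can't be placed before shift 4, so the schedule must run through at least shift 4.
4 works (last occupied shift: shift 4): for example finish=shift 2; mill=shift 4; bend=shift 2; grind=shift 1; route=shift 4.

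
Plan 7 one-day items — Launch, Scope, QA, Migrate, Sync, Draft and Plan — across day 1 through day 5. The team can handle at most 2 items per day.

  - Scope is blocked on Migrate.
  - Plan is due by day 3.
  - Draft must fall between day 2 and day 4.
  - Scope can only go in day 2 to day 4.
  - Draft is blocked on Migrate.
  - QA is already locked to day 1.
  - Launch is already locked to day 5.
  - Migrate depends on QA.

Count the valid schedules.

50

Splitting on Scope: it can be day 3 (18), day 4 (32). Listing each branch's schedules as (Launch, QA, Migrate, Sync, Draft, Plan) by day number:
Scope=day 3: (5,1,2,1,3,2) (5,1,2,1,4,2) (5,1,2,1,4,3) (5,1,2,2,3,1) (5,1,2,2,4,1) (5,1,2,2,4,3) (5,1,2,3,4,1) (5,1,2,3,4,2) (5,1,2,4,3,1) (5,1,2,4,3,2) (5,1,2,4,4,1) (5,1,2,4,4,2) (5,1,2,4,4,3) (5,1,2,5,3,1) (5,1,2,5,3,2) (5,1,2,5,4,1) (5,1,2,5,4,2) (5,1,2,5,4,3) — 18.
Scope=day 4: (5,1,2,1,3,2) (5,1,2,1,3,3) (5,1,2,1,4,2) (5,1,2,1,4,3) (5,1,2,2,3,1) (5,1,2,2,3,3) (5,1,2,2,4,1) (5,1,2,2,4,3) (5,1,2,3,3,1) (5,1,2,3,3,2) (5,1,2,3,4,1) (5,1,2,3,4,2) (5,1,2,3,4,3) (5,1,2,4,3,1) (5,1,2,4,3,2) (5,1,2,4,3,3) (5,1,2,5,3,1) (5,1,2,5,3,2) (5,1,2,5,3,3) (5,1,2,5,4,1) (5,1,2,5,4,2) (5,1,2,5,4,3) (5,1,3,1,4,2) (5,1,3,1,4,3) (5,1,3,2,4,1) (5,1,3,2,4,2) (5,1,3,2,4,3) (5,1,3,3,4,1) (5,1,3,3,4,2) (5,1,3,5,4,1) (5,1,3,5,4,2) (5,1,3,5,4,3) — 32.
Summing: 18 + 32 = 50.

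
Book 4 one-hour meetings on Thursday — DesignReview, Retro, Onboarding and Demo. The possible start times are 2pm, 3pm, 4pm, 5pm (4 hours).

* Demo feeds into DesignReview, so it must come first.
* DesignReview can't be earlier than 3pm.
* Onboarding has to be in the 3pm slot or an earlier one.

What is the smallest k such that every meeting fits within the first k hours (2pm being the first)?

2

The precedence chain requires at least 2 distinct hours.
2 works (last occupied hour: 3pm): for example Onboarding=2pm; Retro=2pm; Demo=2pm; DesignReview=3pm.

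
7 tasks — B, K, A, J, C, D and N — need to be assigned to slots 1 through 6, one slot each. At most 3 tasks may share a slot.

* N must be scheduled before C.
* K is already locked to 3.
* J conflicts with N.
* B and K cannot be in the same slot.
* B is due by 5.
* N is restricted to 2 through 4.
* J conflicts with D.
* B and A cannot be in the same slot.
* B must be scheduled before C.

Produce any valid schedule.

J in 1, D in 2, A in 2, C in 3, N in 2, B in 1, K in 3

Checking: N(2) before C(3); B(1) before C(3); J(1) != D(2); B(1) != K(3); J(1) != N(2); B(1) != A(2); K=3 in [3,3]; B=1 in [1,5]; N=2 in [2,4]; max 3 per slot (cap 3).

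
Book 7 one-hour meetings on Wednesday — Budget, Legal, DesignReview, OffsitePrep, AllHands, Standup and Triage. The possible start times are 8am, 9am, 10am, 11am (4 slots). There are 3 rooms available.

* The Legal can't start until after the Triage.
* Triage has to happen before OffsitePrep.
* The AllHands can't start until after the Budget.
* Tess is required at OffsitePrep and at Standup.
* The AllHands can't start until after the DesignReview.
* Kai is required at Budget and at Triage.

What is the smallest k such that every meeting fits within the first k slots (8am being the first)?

3 slots

The precedence chain requires at least 2 distinct slots.
With at most 3 per slot and 7 meetings, at least 3 slots are needed.
3 works (last occupied slot: 10am): for example DesignReview in 8am; Budget in 8am; Legal in 10am; Standup in 8am; OffsitePrep in 10am; Triage in 9am; AllHands in 9am.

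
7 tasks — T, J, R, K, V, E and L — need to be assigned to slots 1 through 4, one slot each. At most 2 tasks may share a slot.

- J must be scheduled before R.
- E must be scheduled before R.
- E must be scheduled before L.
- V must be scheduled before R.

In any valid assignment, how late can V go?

3

Downstream work caps V at 3.
V at 3 is achievable: T in 2, K in 3, V in 3, L in 2, J in 1, E in 1, R in 4.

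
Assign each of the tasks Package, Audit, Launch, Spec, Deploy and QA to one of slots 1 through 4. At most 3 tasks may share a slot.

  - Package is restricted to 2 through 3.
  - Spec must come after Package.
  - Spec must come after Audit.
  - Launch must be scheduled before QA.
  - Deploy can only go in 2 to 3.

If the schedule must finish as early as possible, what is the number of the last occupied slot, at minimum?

3

The precedence chain requires at least 2 distinct slots.
With at most 3 per slot and 6 tasks, at least 2 slots are needed.
Propagating the time windows through the other constraints, Spec can't land before 3, so the schedule must run through at least slot 3.
3 works (last occupied slot: 3): for example Package=2; Deploy=2; QA=2; Launch=1; Audit=1; Spec=3.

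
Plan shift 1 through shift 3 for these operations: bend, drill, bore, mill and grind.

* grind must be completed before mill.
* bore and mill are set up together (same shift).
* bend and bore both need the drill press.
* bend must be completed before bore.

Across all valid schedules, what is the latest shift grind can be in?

shift 2

Downstream work caps grind at shift 2.
grind at shift 2 is achievable: mill=shift 3; grind=shift 2; bend=shift 1; bore=shift 3; drill=shift 1.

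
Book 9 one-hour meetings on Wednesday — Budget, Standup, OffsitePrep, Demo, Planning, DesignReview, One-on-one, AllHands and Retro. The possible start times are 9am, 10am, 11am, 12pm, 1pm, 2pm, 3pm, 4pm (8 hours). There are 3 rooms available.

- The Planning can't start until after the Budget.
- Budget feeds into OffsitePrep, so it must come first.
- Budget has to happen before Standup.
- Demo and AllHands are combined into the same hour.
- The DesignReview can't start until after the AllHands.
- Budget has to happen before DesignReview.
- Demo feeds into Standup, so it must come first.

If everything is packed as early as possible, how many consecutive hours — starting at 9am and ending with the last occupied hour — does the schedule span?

3

The precedence chain requires at least 2 distinct hours.
With at most 3 per hour and 9 meetings, at least 3 hours are needed.
3 works (last occupied hour: 11am): for example Planning in 11am, Demo in 9am, Standup in 10am, AllHands in 9am, DesignReview in 10am, Budget in 9am, OffsitePrep in 10am, Retro in 11am, One-on-one in 11am.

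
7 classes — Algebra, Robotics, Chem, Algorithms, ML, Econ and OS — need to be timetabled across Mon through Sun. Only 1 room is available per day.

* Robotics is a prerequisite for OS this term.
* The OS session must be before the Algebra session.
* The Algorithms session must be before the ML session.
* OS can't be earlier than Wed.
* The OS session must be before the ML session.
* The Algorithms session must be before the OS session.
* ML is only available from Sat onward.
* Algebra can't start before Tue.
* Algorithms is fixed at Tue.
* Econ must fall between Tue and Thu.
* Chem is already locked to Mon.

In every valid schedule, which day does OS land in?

OS is available from Wed; downstream work caps OS at Sat.
So OS is pinned to Fri.

Fri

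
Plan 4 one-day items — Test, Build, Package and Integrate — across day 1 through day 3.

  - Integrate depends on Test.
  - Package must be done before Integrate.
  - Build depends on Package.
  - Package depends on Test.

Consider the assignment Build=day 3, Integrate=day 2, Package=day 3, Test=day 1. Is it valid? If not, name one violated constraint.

Build depends on Package — violated.
Package must be done before Integrate — violated.
Package depends on Test — holds.
Integrate depends on Test — holds.

Invalid. Package must be done before Integrate.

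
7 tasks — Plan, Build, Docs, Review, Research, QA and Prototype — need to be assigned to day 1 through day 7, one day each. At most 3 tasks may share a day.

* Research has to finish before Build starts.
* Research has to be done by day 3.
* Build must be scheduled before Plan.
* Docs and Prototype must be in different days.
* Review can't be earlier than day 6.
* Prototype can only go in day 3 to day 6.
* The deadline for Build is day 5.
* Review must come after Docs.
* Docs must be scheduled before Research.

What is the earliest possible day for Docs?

day 1

Downstream work caps Docs at day 2.
Docs at day 1 is achievable: Review in day 6, Prototype in day 3, Plan in day 4, Build in day 3, QA in day 1, Research in day 2, Docs in day 1.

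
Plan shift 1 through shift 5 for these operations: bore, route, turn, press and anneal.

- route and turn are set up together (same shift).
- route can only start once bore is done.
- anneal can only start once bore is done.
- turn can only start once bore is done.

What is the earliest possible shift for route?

shift 2

Precedence pushes route to at least shift 2.
route at shift 2 is achievable: turn in shift 2; bore in shift 1; route in shift 2; press in shift 1; anneal in shift 2.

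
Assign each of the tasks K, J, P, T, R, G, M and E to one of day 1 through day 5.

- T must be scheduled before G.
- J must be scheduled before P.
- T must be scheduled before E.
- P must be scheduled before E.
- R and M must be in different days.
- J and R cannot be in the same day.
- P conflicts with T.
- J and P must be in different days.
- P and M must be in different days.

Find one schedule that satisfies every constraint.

G=day 2; E=day 3; K=day 1; P=day 2; T=day 1; R=day 2; J=day 1; M=day 1

Checking: T(day 1) before E(day 3); P(day 2) before E(day 3); T(day 1) before G(day 2); J(day 1) before P(day 2); R(day 2) != M(day 1); P(day 2) != T(day 1); J(day 1) != P(day 2); J(day 1) != R(day 2); P(day 2) != M(day 1).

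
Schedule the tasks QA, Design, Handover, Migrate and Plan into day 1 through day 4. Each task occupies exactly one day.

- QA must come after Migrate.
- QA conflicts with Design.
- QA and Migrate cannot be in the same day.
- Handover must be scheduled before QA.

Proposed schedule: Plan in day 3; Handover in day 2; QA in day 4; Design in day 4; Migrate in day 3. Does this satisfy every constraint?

QA must come after Migrate — holds.
QA and Migrate cannot be in the same day — holds.
Handover must be scheduled before QA — holds.
QA conflicts with Design — violated.

Invalid. QA conflicts with Design.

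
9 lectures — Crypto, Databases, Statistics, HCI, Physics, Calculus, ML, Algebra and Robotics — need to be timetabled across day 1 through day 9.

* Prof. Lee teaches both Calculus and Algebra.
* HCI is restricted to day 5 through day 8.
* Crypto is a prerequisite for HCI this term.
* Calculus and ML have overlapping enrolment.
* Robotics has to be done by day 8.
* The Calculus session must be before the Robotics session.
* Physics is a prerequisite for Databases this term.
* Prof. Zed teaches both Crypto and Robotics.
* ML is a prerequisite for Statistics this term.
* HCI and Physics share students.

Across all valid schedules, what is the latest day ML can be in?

Downstream work caps ML at day 8.
ML at day 8 is achievable: HCI=day 5; Robotics=day 2; Algebra=day 2; Physics=day 1; Calculus=day 1; Statistics=day 9; ML=day 8; Crypto=day 1; Databases=day 2.

day 8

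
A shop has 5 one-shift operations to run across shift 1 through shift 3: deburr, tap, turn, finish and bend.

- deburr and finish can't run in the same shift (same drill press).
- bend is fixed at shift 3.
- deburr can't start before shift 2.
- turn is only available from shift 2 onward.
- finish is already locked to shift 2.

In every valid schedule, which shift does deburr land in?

deburr's window is shift 2–shift 3.
finish is fixed at shift 2, and deburr can't share a shift with finish.
So deburr must be shift 3.

shift 3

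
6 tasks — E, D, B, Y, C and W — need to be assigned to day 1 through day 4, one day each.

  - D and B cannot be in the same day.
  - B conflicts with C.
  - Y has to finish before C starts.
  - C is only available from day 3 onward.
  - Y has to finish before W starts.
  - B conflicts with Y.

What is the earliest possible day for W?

Precedence pushes W to at least day 2.
W at day 2 is achievable: Y=day 1; B=day 2; D=day 1; W=day 2; E=day 1; C=day 3.

day 2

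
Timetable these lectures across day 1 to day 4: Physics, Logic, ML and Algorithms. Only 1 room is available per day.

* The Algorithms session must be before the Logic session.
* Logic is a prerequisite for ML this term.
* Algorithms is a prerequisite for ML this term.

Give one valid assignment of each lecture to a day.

Algorithms=day 1, Physics=day 4, Logic=day 2, ML=day 3

Checking: Algorithms(day 1) before Logic(day 2); Logic(day 2) before ML(day 3); Algorithms(day 1) before ML(day 3); max 1 per day (cap 1).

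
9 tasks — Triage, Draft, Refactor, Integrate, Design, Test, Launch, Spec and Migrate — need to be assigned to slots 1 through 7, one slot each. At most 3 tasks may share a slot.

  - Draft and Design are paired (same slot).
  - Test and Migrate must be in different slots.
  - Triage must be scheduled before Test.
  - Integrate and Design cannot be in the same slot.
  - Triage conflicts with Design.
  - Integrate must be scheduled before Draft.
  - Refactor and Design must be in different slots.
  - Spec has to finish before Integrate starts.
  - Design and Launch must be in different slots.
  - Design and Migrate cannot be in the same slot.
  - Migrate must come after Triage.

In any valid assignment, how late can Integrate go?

Precedence pushes Integrate to at least 2; downstream work caps Integrate at 6.
Integrate at 6 is achievable: Launch in 2, Migrate in 3, Design in 7, Draft in 7, Spec in 1, Integrate in 6, Triage in 1, Test in 2, Refactor in 1.

6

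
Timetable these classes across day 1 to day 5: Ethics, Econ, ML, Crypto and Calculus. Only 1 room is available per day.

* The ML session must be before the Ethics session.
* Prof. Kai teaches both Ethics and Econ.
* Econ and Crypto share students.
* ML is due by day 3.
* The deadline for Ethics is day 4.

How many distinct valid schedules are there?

36

Splitting on Ethics: it can be day 2 (6), day 3 (12), day 4 (18). Listing each branch's schedules as (Econ, ML, Crypto, Calculus) by day number:
Ethics=day 2: (3,1,4,5) (3,1,5,4) (4,1,3,5) (4,1,5,3) (5,1,3,4) (5,1,4,3) — 6.
Ethics=day 3: (1,2,4,5) (1,2,5,4) (2,1,4,5) (2,1,5,4) (4,1,2,5) (4,1,5,2) (4,2,1,5) (4,2,5,1) (5,1,2,4) (5,1,4,2) (5,2,1,4) (5,2,4,1) — 12.
Ethics=day 4: (1,2,3,5) (1,2,5,3) (1,3,2,5) (1,3,5,2) (2,1,3,5) (2,1,5,3) (2,3,1,5) (2,3,5,1) (3,1,2,5) (3,1,5,2) (3,2,1,5) (3,2,5,1) (5,1,2,3) (5,1,3,2) (5,2,1,3) (5,2,3,1) (5,3,1,2) (5,3,2,1) — 18.
Summing: 6 + 12 + 18 = 36.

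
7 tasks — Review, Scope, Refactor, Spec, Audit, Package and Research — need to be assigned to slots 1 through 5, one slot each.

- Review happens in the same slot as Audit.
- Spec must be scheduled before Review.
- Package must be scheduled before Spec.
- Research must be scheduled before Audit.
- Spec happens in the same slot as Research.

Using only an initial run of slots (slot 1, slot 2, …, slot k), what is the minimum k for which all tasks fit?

3 slots

The precedence chain requires at least 3 distinct slots.
3 works (last occupied slot: 3): for example Refactor in 1, Scope in 1, Package in 1, Audit in 3, Review in 3, Spec in 2, Research in 2.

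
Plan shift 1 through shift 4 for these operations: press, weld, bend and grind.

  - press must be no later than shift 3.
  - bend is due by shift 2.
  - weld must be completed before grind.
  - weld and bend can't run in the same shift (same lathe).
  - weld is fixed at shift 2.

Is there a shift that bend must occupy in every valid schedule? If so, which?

bend's window is shift 1–shift 2.
weld is fixed at shift 2, and bend can't share a shift with weld.
So bend must be shift 1.

shift 1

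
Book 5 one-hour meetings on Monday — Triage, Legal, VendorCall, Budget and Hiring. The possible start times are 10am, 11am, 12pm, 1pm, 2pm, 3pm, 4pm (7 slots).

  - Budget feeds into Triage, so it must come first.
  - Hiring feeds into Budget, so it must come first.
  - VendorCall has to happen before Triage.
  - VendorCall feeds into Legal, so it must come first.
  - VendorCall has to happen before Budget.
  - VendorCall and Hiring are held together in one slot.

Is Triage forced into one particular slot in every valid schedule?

Triage can be 12pm (e.g. VendorCall in 10am, Budget in 11am, Triage in 12pm, Hiring in 10am, Legal in 11am) or 1pm (e.g. Hiring=10am; Triage=1pm; VendorCall=10am; Budget=11am; Legal=11am).

No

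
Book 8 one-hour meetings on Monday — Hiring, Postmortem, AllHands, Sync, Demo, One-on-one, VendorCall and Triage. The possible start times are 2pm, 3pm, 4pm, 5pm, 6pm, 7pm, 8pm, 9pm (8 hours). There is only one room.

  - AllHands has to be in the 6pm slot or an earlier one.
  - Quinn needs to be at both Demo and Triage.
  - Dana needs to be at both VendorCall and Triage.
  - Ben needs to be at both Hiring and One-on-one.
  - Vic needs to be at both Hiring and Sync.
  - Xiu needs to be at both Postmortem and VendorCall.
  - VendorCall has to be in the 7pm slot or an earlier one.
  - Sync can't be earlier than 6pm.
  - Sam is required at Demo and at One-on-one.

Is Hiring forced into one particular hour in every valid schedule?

Hiring can be 2pm (e.g. Sync=6pm, Hiring=2pm, VendorCall=4pm, Triage=9pm, Postmortem=5pm, One-on-one=8pm, AllHands=3pm, Demo=7pm) or 3pm (e.g. AllHands=2pm, VendorCall=4pm, Triage=9pm, Demo=7pm, Sync=6pm, One-on-one=8pm, Postmortem=5pm, Hiring=3pm).

No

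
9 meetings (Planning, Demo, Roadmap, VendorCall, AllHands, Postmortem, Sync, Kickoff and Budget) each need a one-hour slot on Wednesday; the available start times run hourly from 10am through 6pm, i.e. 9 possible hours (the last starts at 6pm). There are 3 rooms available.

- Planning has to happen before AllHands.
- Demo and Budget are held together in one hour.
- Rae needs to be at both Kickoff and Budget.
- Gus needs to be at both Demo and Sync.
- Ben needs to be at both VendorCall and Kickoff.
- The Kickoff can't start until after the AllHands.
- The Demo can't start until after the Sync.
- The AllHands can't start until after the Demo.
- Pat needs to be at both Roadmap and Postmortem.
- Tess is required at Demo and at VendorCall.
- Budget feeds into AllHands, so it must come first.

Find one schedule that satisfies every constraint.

Budget in 11am; Sync in 10am; AllHands in 12pm; Roadmap in 10am; Demo in 11am; Postmortem in 11am; Kickoff in 1pm; VendorCall in 12pm; Planning in 10am

Checking: Budget(11am) before AllHands(12pm); Planning(10am) before AllHands(12pm); Demo(11am) before AllHands(12pm); Sync(10am) before Demo(11am); AllHands(12pm) before Kickoff(1pm); Kickoff(1pm) != Budget(11am); Roadmap(10am) != Postmortem(11am); VendorCall(12pm) != Kickoff(1pm); Demo(11am) != Sync(10am); Demo(11am) != VendorCall(12pm); Demo = Budget = 11am; max 3 per hour (cap 3).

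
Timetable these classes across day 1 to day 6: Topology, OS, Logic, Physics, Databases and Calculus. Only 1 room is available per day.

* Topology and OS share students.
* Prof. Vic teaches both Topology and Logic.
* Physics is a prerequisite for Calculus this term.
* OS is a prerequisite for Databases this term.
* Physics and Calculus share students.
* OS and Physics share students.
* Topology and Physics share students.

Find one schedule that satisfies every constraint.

Databases -> day 3, Logic -> day 6, Topology -> day 5, OS -> day 1, Calculus -> day 4, Physics -> day 2

Checking: OS(day 1) before Databases(day 3); Physics(day 2) before Calculus(day 4); Topology(day 5) != Logic(day 6); Topology(day 5) != OS(day 1); OS(day 1) != Physics(day 2); Physics(day 2) != Calculus(day 4); Topology(day 5) != Physics(day 2); max 1 per day (cap 1).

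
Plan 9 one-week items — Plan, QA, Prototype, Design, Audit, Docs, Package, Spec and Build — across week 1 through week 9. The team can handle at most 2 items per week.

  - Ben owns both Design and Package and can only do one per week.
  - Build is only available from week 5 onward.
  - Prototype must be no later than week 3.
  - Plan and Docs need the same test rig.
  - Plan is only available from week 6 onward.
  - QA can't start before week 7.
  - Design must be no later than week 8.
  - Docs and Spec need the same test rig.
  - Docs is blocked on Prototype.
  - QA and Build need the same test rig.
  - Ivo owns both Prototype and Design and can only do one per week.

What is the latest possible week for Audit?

week 9

Audit at week 9 is achievable: Build=week 5, Spec=week 3, Audit=week 9, Plan=week 6, Docs=week 2, QA=week 7, Package=week 1, Prototype=week 1, Design=week 2.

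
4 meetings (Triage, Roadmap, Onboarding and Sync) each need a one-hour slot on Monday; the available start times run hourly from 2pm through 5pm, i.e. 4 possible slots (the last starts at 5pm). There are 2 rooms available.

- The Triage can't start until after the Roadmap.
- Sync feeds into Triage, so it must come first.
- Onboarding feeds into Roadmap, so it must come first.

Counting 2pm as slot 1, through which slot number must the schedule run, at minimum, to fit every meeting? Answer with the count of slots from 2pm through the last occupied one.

3 slots

The precedence chain requires at least 3 distinct slots.
With at most 2 per slot and 4 meetings, at least 2 slots are needed.
3 works (last occupied slot: 4pm): for example Onboarding -> 2pm; Roadmap -> 3pm; Triage -> 4pm; Sync -> 2pm.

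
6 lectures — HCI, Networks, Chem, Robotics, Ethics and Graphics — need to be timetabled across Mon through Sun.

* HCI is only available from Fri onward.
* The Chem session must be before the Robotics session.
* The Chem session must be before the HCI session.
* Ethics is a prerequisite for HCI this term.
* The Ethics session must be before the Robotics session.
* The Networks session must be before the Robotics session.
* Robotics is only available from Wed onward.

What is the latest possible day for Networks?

Sat

Downstream work caps Networks at Sat.
Networks at Sat is achievable: Graphics in Mon, Networks in Sat, Ethics in Mon, Chem in Mon, Robotics in Sun, HCI in Fri.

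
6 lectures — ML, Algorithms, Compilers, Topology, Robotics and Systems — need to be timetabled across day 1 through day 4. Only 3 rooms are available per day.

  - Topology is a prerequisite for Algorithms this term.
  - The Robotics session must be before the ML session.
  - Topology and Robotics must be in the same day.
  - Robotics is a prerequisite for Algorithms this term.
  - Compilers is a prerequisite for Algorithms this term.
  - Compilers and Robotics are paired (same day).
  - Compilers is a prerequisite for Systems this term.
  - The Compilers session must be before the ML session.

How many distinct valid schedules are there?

Splitting on ML: it can be day 2 (9), day 3 (13), day 4 (14). Listing each branch's schedules as (Algorithms, Compilers, Topology, Robotics, Systems) by day number:
ML=day 2: (2,1,1,1,2) (2,1,1,1,3) (2,1,1,1,4) (3,1,1,1,2) (3,1,1,1,3) (3,1,1,1,4) (4,1,1,1,2) (4,1,1,1,3) (4,1,1,1,4) — 9.
ML=day 3: (2,1,1,1,2) (2,1,1,1,3) (2,1,1,1,4) (3,1,1,1,2) (3,1,1,1,3) (3,1,1,1,4) (3,2,2,2,3) (3,2,2,2,4) (4,1,1,1,2) (4,1,1,1,3) (4,1,1,1,4) (4,2,2,2,3) (4,2,2,2,4) — 13.
ML=day 4: (2,1,1,1,2) (2,1,1,1,3) (2,1,1,1,4) (3,1,1,1,2) (3,1,1,1,3) (3,1,1,1,4) (3,2,2,2,3) (3,2,2,2,4) (4,1,1,1,2) (4,1,1,1,3) (4,1,1,1,4) (4,2,2,2,3) (4,2,2,2,4) (4,3,3,3,4) — 14.
Summing: 9 + 13 + 14 = 36.

36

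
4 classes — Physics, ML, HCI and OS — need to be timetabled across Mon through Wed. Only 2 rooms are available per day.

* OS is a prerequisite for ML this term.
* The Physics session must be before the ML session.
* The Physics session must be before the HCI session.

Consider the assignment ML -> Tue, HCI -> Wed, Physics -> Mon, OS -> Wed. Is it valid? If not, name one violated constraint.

Only 2 rooms are available per day — holds.
OS is a prerequisite for ML this term — violated.
The Physics session must be before the ML session — holds.
The Physics session must be before the HCI session — holds.

Invalid. OS is a prerequisite for ML this term.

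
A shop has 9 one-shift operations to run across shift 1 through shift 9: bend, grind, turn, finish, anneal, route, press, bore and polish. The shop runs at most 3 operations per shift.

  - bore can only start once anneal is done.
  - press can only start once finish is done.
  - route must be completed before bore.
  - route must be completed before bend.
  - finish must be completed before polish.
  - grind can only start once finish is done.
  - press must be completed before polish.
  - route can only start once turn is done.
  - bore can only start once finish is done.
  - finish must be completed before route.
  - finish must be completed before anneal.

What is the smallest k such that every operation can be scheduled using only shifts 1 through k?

4

The precedence chain requires at least 3 distinct shifts.
With at most 3 per shift and 9 operations, at least 3 shifts are needed.
Could 3 shifts be enough, i.e. nothing placed later than shift 3? No: route must come after turn (at shift 1 or later) → {shift 2, shift 3}; bore must come after anneal (at shift 1 or later) → {shift 2, shift 3}; anneal must come before bore (at shift 3 or earlier) → {shift 1, shift 2}; anneal must come after finish (at shift 1 or later) → {shift 2}; finish must come before anneal (at shift 2 or earlier) → {shift 1}; bore must come after route (at shift 2 or later) → {shift 3}; route must come before bore (at shift 3 or earlier) → {shift 2}; press must come after finish (at shift 1 or later) → {shift 2, shift 3}; grind must come after finish (at shift 1 or later) → {shift 2, shift 3}; polish must come after finish (at shift 1 or later) → {shift 2, shift 3}; polish must come after press (at shift 2 or later) → {shift 3}; press must come before polish (at shift 3 or earlier) → {shift 2}; bend must come after route (at shift 2 or later) → {shift 3}; grind can't use shift 2, already full with anneal, route and press (limit 3) → {shift 3}; that puts bend, grind, bore and polish all in shift 3 — more than 3 per shift.
So 3 shifts is not enough.
4 works (last occupied shift: shift 4): for example press -> shift 2; bend -> shift 3; anneal -> shift 2; grind -> shift 4; finish -> shift 1; route -> shift 2; bore -> shift 3; polish -> shift 3; turn -> shift 1.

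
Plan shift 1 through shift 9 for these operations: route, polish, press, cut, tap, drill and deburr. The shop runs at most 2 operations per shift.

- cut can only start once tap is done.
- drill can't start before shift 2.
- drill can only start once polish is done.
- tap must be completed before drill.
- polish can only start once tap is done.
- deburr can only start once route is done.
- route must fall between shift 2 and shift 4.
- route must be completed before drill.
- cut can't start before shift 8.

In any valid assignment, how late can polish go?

Precedence pushes polish to at least shift 2; downstream work caps polish at shift 8.
polish at shift 8 is achievable: polish in shift 8, deburr in shift 3, cut in shift 8, drill in shift 9, tap in shift 1, press in shift 1, route in shift 2.

shift 8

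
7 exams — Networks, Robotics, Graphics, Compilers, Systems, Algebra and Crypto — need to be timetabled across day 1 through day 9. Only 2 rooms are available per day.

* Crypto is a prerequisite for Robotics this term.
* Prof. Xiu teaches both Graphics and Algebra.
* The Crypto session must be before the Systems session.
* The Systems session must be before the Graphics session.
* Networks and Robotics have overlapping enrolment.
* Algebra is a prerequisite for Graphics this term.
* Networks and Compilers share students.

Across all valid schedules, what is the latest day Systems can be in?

day 8

Precedence pushes Systems to at least day 2; downstream work caps Systems at day 8.
Systems at day 8 is achievable: Algebra=day 1, Robotics=day 2, Graphics=day 9, Compilers=day 2, Crypto=day 1, Systems=day 8, Networks=day 3.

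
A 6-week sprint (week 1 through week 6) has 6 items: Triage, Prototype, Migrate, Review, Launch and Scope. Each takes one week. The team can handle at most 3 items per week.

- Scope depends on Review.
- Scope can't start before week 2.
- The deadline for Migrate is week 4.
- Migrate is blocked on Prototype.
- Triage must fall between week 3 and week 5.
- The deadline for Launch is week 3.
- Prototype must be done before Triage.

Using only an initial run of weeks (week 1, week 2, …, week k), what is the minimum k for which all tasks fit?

The precedence chain requires at least 2 distinct weeks.
With at most 3 per week and 6 tasks, at least 2 weeks are needed.
Triage can't be placed before week 3, so the schedule must run through at least week 3.
3 works (last occupied week: week 3): for example Launch in week 1, Review in week 1, Prototype in week 1, Scope in week 2, Triage in week 3, Migrate in week 2.

3 weeks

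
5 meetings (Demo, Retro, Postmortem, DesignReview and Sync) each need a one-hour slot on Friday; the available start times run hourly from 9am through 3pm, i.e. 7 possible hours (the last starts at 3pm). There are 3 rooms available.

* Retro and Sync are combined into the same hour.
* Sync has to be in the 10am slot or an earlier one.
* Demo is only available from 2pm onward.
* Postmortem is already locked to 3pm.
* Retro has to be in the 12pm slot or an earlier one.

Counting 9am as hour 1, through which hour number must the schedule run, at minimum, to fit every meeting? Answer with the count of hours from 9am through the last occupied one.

With at most 3 per hour and 5 meetings, at least 2 hours are needed.
Postmortem can't be placed before 3pm — that is hour 7 counting from 9am — so the schedule must run through at least 7 hours.
7 works (last occupied hour: 3pm): for example Retro=9am, Demo=2pm, DesignReview=9am, Postmortem=3pm, Sync=9am.

7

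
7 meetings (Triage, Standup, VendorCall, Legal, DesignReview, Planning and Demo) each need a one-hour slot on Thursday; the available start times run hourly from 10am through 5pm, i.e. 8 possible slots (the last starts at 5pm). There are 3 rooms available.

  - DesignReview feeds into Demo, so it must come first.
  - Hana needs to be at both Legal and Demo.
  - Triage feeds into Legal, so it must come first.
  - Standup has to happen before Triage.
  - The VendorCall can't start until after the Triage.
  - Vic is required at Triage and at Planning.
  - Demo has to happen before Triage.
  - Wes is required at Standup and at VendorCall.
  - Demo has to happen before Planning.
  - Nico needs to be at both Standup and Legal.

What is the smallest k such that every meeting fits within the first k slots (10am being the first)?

The precedence chain requires at least 4 distinct slots.
With at most 3 per slot and 7 meetings, at least 3 slots are needed.
4 works (last occupied slot: 1pm): for example Standup in 10am, VendorCall in 1pm, Demo in 11am, Legal in 1pm, Triage in 12pm, DesignReview in 10am, Planning in 1pm.

4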